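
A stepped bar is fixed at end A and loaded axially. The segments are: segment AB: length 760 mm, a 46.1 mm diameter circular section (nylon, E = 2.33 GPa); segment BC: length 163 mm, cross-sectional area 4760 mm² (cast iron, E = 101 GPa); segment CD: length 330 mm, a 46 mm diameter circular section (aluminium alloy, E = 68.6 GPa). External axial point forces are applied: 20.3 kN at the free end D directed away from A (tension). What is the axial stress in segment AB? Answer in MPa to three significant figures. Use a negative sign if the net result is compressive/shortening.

12.2 MPa

Internal axial forces (sectioning from the free end, tension +): N_CD = 20.3 kN, N_BC = 20.3 kN, N_AB = 20.3 kN.
A_AB = 1669 mm².
σ_AB = N_AB/A_AB = 20300/1669 = 12.16 MPa.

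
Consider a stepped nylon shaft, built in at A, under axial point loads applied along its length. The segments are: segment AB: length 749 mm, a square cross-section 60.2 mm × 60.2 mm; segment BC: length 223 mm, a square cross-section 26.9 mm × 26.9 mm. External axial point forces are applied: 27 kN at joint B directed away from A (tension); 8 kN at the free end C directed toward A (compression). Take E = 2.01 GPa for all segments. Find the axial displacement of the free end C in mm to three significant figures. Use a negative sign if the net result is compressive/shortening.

0.727 mm

Internal axial forces (sectioning from the free end, tension +): N_BC = -8 kN, N_AB = 19 kN.
A_AB = 3624 mm².
A_BC = 723.6 mm².
δ_AB = 19000·749/(3624·2010) = 1.954 mm
δ_BC = -8000·223/(723.6·2010) = -1.227 mm
δ = Σδ_i = 0.7271 mm.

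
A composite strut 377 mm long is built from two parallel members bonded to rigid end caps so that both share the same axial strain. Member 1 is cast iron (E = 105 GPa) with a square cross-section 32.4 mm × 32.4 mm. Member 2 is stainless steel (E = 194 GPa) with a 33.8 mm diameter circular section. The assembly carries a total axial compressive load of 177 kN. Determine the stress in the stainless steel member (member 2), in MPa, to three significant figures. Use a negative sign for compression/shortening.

-121 MPa

A_1 = 1050 mm².
A_2 = 897.3 mm².
Equal strain + equilibrium ⇒ each member carries load in proportion to AE: A₁E₁ = 110200000 N, A₂E₂ = 174100000 N, ΣAE = 284300000 N.
σ₂ = P·E₂/ΣAE = -177000·194000/284300000 = -120.8 MPa.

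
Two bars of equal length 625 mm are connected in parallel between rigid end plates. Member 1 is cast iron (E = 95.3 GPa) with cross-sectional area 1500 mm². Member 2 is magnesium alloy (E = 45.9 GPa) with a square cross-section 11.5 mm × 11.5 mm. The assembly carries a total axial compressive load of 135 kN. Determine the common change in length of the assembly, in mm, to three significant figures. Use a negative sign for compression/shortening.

-0.566 mm

A_2 = 132.2 mm².
Equal strain + equilibrium ⇒ each member carries load in proportion to AE: A₁E₁ = 143000000 N, A₂E₂ = 6070000 N, ΣAE = 149000000 N.
δ = PL/ΣAE = -135000·625/149000000 = -0.5662 mm.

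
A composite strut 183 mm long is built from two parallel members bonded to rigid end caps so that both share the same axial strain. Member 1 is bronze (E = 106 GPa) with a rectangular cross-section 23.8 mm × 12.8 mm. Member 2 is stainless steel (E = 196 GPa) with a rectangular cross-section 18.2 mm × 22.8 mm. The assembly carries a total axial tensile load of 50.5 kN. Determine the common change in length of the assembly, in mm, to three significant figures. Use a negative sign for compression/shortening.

0.0813 mm

A_1 = 304.6 mm².
A_2 = 415 mm².
Equal strain + equilibrium ⇒ each member carries load in proportion to AE: A₁E₁ = 32290000 N, A₂E₂ = 81330000 N, ΣAE = 113600000 N.
δ = PL/ΣAE = 50500·183/113600000 = 0.08133 mm.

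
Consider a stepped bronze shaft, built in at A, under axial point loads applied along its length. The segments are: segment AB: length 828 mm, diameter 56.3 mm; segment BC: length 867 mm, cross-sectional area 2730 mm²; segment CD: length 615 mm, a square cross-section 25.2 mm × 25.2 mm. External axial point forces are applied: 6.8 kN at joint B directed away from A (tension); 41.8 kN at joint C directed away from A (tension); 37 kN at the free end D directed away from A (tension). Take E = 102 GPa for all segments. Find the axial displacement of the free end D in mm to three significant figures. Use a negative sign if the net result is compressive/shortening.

Internal axial forces (sectioning from the free end, tension +): N_CD = 37 kN, N_BC = 78.8 kN, N_AB = 85.6 kN.
A_AB = 2489 mm².
A_CD = 635 mm².
δ_AB = 85600·828/(2489·102000) = 0.2791 mm
δ_BC = 78800·867/(2730·102000) = 0.2453 mm
δ_CD = 37000·615/(635·102000) = 0.3513 mm
δ = Σδ_i = 0.8758 mm.

0.876 mm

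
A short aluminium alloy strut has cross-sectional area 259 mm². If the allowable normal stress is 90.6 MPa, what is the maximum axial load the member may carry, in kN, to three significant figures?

P_max = σ_allow · A = 90.6 · 259 = 23470 N = 23.47 kN.

23.5 kN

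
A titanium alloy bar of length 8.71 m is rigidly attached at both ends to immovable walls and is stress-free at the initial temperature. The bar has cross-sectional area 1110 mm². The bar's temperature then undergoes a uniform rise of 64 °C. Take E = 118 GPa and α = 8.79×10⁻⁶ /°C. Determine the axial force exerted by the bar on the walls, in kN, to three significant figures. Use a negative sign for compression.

Free thermal expansion αLΔT = 8.79e-6 · 8710 · 64 = 4.9 mm.
The walls impose strain ε = −(4.9)/8710 = -5.6256e-04; σ = Eε = 118000 · -5.6256e-04 = -66.38 MPa.
Wall reaction R = σ·A = -66.38·1110 = -73680 N = -73.68 kN.

-73.7 kN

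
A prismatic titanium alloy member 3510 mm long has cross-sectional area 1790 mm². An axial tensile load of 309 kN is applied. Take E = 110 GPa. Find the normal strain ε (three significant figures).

0.00157

σ = N/A = 172.6 MPa; ε = σ/E = 172.6/110000 = 1.569e-03.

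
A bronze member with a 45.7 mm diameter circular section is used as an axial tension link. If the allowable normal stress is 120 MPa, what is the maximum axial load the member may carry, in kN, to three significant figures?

A = 1640 mm².
P_max = σ_allow · A = 120 · 1640 = 196800 N = 196.8 kN.

197 kN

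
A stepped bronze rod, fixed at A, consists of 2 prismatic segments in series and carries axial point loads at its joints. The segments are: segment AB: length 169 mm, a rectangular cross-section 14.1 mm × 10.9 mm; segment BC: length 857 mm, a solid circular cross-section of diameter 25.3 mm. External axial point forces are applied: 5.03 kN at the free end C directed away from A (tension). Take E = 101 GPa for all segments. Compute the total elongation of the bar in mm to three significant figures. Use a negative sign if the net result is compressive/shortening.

Internal axial forces (sectioning from the free end, tension +): N_BC = 5.03 kN, N_AB = 5.03 kN.
A_AB = 153.7 mm².
A_BC = 502.7 mm².
δ_AB = 5030·169/(153.7·101000) = 0.05476 mm
δ_BC = 5030·857/(502.7·101000) = 0.0849 mm
δ = Σδ_i = 0.1397 mm.

0.140 mm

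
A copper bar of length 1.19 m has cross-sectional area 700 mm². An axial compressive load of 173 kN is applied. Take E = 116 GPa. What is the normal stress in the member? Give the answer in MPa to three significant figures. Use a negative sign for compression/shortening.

-247 MPa

σ = N/A = -173000/700 = -247.1 MPa.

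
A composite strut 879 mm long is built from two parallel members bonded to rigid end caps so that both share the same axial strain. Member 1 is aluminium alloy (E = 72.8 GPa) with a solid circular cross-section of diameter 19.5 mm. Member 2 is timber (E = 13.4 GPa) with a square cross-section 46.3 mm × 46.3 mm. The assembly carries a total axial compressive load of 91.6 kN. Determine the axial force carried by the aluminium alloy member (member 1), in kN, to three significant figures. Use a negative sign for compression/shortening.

-39.5 kN

A_1 = 298.6 mm².
A_2 = 2144 mm².
Equal strain + equilibrium ⇒ each member carries load in proportion to AE: A₁E₁ = 21740000 N, A₂E₂ = 28730000 N, ΣAE = 50470000 N.
F₁ = P·A₁E₁/ΣAE = -91600·21740000/50470000 = -39460 N.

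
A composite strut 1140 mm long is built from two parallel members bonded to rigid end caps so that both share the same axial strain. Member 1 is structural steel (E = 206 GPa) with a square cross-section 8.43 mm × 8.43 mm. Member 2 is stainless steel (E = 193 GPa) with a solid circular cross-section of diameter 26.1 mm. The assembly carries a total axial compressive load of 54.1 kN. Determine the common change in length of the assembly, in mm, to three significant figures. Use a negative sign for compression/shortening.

-0.523 mm

A_1 = 71.06 mm².
A_2 = 535 mm².
Equal strain + equilibrium ⇒ each member carries load in proportion to AE: A₁E₁ = 14640000 N, A₂E₂ = 103300000 N, ΣAE = 117900000 N.
δ = PL/ΣAE = -54100·1140/117900000 = -0.5231 mm.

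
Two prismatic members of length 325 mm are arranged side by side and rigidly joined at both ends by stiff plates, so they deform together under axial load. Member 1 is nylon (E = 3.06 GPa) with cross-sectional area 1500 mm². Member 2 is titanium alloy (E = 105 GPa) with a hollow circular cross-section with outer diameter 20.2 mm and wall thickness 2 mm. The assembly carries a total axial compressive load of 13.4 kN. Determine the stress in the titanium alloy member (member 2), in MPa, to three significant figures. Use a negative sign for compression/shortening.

-84.8 MPa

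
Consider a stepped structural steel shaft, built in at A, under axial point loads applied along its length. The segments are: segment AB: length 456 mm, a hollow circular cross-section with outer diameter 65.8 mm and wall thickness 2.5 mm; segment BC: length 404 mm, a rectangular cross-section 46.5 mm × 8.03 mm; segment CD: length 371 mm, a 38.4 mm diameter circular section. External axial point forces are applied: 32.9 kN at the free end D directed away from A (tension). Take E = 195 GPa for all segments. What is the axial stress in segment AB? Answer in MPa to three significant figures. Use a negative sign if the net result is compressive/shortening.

Internal axial forces (sectioning from the free end, tension +): N_CD = 32.9 kN, N_BC = 32.9 kN, N_AB = 32.9 kN.
A_AB = 497.2 mm².
σ_AB = N_AB/A_AB = 32900/497.2 = 66.18 MPa.

66.2 MPa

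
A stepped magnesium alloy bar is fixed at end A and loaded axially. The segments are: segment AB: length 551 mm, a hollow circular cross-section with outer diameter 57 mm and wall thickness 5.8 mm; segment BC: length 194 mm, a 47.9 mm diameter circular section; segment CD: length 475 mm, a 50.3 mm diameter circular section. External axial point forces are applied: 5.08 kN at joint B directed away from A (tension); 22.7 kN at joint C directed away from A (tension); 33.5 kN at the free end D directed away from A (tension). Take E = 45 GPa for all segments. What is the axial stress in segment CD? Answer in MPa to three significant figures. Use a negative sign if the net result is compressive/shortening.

Internal axial forces (sectioning from the free end, tension +): N_CD = 33.5 kN, N_BC = 56.2 kN, N_AB = 61.28 kN.
A_CD = 1987 mm².
σ_CD = N_CD/A_CD = 33500/1987 = 16.86 MPa.

16.9 MPa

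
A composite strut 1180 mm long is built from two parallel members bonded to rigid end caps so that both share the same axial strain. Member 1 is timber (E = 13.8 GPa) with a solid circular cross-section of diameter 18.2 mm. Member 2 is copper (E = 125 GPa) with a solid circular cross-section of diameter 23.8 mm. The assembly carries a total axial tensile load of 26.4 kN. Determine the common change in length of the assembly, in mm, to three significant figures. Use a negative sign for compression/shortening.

0.526 mm

A_1 = 260.2 mm².
A_2 = 444.9 mm².
Equal strain + equilibrium ⇒ each member carries load in proportion to AE: A₁E₁ = 3590000 N, A₂E₂ = 55610000 N, ΣAE = 59200000 N.
δ = PL/ΣAE = 26400·1180/59200000 = 0.5262 mm.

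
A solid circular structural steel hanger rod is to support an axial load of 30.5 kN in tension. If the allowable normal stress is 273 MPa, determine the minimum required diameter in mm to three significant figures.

11.9 mm

Required area A ≥ P/σ_allow = 30500/273 = 111.7 mm².
For a solid circular section, d ≥ √(4A/π) = 11.93 mm.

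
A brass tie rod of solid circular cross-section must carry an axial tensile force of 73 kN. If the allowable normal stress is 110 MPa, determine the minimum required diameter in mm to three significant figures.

29.1 mm

Required area A ≥ P/σ_allow = 73000/110 = 663.6 mm².
For a solid circular section, d ≥ √(4A/π) = 29.07 mm.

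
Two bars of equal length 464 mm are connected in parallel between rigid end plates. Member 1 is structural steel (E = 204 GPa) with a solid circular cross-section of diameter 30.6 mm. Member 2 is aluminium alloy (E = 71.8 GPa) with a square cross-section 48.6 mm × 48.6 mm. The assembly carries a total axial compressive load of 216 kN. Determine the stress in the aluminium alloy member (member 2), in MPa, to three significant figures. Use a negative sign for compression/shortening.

-48.5 MPa

A_1 = 735.4 mm².
A_2 = 2362 mm².
Equal strain + equilibrium ⇒ each member carries load in proportion to AE: A₁E₁ = 150000000 N, A₂E₂ = 169600000 N, ΣAE = 319600000 N.
σ₂ = P·E₂/ΣAE = -216000·71800/319600000 = -48.52 MPa.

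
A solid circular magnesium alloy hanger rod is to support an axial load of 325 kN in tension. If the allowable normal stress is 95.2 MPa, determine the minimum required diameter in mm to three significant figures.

65.9 mm

Required area A ≥ P/σ_allow = 325000/95.2 = 3414 mm².
For a solid circular section, d ≥ √(4A/π) = 65.93 mm.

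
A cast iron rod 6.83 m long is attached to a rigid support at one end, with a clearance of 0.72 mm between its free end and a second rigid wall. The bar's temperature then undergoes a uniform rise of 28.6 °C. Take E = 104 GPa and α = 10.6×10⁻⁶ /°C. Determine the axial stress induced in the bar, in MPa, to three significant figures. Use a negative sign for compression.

-20.6 MPa

Free thermal expansion αLΔT = 10.6e-6 · 6830 · 28.6 = 2.071 mm.
The walls engage after the gap closes; constrained expansion = 2.071 − 0.72 = 1.351 mm.
The walls impose strain ε = −(1.351)/6830 = -1.9774e-04; σ = Eε = 104000 · -1.9774e-04 = -20.57 MPa.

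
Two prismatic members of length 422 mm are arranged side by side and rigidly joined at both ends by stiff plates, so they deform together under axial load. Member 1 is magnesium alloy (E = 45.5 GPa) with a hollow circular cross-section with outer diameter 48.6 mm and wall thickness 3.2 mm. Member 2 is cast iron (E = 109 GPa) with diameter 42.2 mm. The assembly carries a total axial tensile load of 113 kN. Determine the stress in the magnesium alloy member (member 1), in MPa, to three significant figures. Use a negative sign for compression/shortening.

29.7 MPa

A_1 = 456.4 mm².
A_2 = 1399 mm².
Equal strain + equilibrium ⇒ each member carries load in proportion to AE: A₁E₁ = 20770000 N, A₂E₂ = 152500000 N, ΣAE = 173200000 N.
σ₁ = P·E₁/ΣAE = 113000·45500/173200000 = 29.68 MPa.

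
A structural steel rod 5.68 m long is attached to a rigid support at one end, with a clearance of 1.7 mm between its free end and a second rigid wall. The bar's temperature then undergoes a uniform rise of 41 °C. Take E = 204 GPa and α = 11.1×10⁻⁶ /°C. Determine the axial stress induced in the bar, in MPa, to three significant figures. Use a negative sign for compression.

-31.8 MPa

Free thermal expansion αLΔT = 11.1e-6 · 5680 · 41 = 2.585 mm.
The walls engage after the gap closes; constrained expansion = 2.585 − 1.7 = 0.885 mm.
The walls impose strain ε = −(0.885)/5680 = -1.5580e-04; σ = Eε = 204000 · -1.5580e-04 = -31.78 MPa.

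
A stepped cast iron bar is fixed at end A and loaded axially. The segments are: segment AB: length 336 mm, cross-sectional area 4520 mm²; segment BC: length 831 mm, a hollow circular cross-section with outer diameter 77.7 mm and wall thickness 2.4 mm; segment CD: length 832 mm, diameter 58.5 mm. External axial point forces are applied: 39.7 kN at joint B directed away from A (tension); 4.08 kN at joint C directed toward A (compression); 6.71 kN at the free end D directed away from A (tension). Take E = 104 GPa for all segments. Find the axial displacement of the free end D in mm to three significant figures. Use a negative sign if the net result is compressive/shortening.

0.0872 mm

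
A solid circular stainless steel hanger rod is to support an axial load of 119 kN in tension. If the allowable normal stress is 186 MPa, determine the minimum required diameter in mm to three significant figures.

Required area A ≥ P/σ_allow = 119000/186 = 639.8 mm².
For a solid circular section, d ≥ √(4A/π) = 28.54 mm.

28.5 mm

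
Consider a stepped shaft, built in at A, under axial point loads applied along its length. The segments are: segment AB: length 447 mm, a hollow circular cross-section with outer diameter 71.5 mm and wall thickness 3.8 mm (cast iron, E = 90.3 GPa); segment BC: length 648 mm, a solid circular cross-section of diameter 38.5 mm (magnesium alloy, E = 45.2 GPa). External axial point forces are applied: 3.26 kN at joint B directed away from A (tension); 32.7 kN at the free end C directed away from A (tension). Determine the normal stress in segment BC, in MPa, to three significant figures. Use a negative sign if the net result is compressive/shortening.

28.1 MPa

Internal axial forces (sectioning from the free end, tension +): N_BC = 32.7 kN, N_AB = 35.96 kN.
A_BC = 1164 mm².
σ_BC = N_BC/A_BC = 32700/1164 = 28.09 MPa.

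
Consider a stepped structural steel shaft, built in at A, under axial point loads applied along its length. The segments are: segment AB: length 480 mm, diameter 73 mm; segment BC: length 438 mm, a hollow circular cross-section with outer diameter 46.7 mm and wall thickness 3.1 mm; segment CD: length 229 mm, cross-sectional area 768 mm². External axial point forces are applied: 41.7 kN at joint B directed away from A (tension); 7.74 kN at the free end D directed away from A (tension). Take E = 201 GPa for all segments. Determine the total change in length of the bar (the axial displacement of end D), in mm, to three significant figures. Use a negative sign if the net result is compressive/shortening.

0.0794 mm

Internal axial forces (sectioning from the free end, tension +): N_CD = 7.74 kN, N_BC = 7.74 kN, N_AB = 49.44 kN.
A_AB = 4185 mm².
A_BC = 424.6 mm².
δ_AB = 49440·480/(4185·201000) = 0.02821 mm
δ_BC = 7740·438/(424.6·201000) = 0.03972 mm
δ_CD = 7740·229/(768·201000) = 0.01148 mm
δ = Σδ_i = 0.07941 mm.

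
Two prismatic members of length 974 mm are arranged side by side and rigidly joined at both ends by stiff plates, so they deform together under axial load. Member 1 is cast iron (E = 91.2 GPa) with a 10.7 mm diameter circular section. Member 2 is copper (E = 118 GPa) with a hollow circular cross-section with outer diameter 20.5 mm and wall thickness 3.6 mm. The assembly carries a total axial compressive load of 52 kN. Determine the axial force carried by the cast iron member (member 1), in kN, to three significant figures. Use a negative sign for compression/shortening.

A_1 = 89.92 mm².
A_2 = 191.1 mm².
Equal strain + equilibrium ⇒ each member carries load in proportion to AE: A₁E₁ = 8201000 N, A₂E₂ = 22550000 N, ΣAE = 30750000 N.
F₁ = P·A₁E₁/ΣAE = -52000·8201000/30750000 = -13870 N.

-13.9 kN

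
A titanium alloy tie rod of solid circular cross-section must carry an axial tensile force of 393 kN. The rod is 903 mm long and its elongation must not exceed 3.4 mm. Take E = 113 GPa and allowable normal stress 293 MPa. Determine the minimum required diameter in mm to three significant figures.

41.3 mm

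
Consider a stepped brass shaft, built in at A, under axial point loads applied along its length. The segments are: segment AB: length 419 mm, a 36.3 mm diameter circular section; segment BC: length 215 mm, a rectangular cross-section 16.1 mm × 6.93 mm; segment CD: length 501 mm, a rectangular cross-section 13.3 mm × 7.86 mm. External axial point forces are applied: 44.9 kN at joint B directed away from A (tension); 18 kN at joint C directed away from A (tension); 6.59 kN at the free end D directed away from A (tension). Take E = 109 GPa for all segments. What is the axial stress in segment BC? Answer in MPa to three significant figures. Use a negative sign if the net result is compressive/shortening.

Internal axial forces (sectioning from the free end, tension +): N_CD = 6.59 kN, N_BC = 24.59 kN, N_AB = 69.49 kN.
A_BC = 111.6 mm².
σ_BC = N_BC/A_BC = 24590/111.6 = 220.4 MPa.

220 MPa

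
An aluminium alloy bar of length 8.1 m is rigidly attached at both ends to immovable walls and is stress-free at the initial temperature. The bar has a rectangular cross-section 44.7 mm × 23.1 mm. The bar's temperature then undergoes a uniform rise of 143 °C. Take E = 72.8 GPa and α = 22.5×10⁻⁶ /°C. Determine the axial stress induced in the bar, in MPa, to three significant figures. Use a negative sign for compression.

-234 MPa

Free thermal expansion αLΔT = 22.5e-6 · 8100 · 143 = 26.06 mm.
The walls impose strain ε = −(26.06)/8100 = -3.2175e-03; σ = Eε = 72800 · -3.2175e-03 = -234.2 MPa.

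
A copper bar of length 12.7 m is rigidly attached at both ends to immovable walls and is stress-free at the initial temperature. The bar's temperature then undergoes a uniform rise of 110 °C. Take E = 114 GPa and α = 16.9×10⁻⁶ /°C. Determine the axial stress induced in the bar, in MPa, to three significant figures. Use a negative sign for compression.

Free thermal expansion αLΔT = 16.9e-6 · 12700 · 110 = 23.61 mm.
The walls impose strain ε = −(23.61)/12700 = -1.8590e-03; σ = Eε = 114000 · -1.8590e-03 = -211.9 MPa.

-212 MPa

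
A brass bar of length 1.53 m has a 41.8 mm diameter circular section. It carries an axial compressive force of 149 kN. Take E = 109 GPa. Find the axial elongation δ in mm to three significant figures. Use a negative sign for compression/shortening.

A = 1372 mm².
δ_mech = NL/(AE) = -149000·1530/(1372·109000) = -1.524 mm.

-1.52 mm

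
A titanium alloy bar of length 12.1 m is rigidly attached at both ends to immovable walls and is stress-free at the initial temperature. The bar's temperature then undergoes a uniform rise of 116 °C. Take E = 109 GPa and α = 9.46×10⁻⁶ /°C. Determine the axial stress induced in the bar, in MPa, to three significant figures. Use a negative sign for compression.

-120 MPa

Free thermal expansion αLΔT = 9.46e-6 · 12100 · 116 = 13.28 mm.
The walls impose strain ε = −(13.28)/12100 = -1.0974e-03; σ = Eε = 109000 · -1.0974e-03 = -119.6 MPa.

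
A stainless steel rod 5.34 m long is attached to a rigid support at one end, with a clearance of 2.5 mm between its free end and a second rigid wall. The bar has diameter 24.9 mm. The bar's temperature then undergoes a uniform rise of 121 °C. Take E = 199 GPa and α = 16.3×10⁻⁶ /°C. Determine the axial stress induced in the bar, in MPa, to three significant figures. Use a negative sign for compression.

-299 MPa

Free thermal expansion αLΔT = 16.3e-6 · 5340 · 121 = 10.53 mm.
The walls engage after the gap closes; constrained expansion = 10.53 − 2.5 = 8.032 mm.
The walls impose strain ε = −(8.032)/5340 = -1.5041e-03; σ = Eε = 199000 · -1.5041e-03 = -299.3 MPa.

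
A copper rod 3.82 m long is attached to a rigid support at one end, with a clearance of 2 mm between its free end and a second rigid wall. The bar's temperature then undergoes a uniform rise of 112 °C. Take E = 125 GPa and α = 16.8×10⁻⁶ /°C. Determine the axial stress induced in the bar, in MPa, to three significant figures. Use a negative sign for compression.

-170 MPa

Free thermal expansion αLΔT = 16.8e-6 · 3820 · 112 = 7.188 mm.
The walls engage after the gap closes; constrained expansion = 7.188 − 2 = 5.188 mm.
The walls impose strain ε = −(5.188)/3820 = -1.3580e-03; σ = Eε = 125000 · -1.3580e-03 = -169.8 MPa.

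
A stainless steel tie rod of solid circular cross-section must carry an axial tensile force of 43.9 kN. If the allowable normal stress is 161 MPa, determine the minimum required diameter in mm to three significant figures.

Required area A ≥ P/σ_allow = 43900/161 = 272.7 mm².
For a solid circular section, d ≥ √(4A/π) = 18.63 mm.

18.6 mm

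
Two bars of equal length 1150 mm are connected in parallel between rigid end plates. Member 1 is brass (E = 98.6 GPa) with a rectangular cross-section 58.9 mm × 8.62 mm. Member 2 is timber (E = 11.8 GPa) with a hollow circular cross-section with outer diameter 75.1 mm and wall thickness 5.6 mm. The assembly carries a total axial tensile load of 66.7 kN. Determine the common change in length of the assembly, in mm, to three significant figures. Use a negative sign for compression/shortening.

1.19 mm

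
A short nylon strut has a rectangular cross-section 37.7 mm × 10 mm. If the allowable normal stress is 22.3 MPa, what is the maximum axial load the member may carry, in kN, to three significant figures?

8.41 kN

A = 377 mm².
P_max = σ_allow · A = 22.3 · 377 = 8407 N = 8.407 kN.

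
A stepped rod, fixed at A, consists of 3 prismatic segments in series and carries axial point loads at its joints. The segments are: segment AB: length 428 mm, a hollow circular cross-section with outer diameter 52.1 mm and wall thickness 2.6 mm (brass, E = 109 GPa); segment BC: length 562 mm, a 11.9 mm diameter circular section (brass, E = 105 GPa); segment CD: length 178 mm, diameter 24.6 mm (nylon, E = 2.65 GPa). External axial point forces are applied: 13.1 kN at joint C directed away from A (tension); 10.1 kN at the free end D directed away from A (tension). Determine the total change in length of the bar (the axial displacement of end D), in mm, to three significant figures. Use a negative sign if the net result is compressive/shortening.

2.77 mm

Internal axial forces (sectioning from the free end, tension +): N_CD = 10.1 kN, N_BC = 23.2 kN, N_AB = 23.2 kN.
A_AB = 404.3 mm².
A_BC = 111.2 mm².
A_CD = 475.3 mm².
δ_AB = 23200·428/(404.3·109000) = 0.2253 mm
δ_BC = 23200·562/(111.2·105000) = 1.116 mm
δ_CD = 10100·178/(475.3·2650) = 1.427 mm
δ = Σδ_i = 2.769 mm.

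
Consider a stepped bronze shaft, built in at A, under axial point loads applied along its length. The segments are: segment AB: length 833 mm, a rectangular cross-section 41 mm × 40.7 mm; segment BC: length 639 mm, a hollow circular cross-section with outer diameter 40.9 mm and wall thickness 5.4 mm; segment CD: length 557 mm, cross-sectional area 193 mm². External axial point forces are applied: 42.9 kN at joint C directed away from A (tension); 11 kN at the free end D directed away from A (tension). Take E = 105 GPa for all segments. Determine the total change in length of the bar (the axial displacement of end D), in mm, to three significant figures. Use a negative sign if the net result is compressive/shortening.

Internal axial forces (sectioning from the free end, tension +): N_CD = 11 kN, N_BC = 53.9 kN, N_AB = 53.9 kN.
A_AB = 1669 mm².
A_BC = 602.2 mm².
δ_AB = 53900·833/(1669·105000) = 0.2563 mm
δ_BC = 53900·639/(602.2·105000) = 0.5447 mm
δ_CD = 11000·557/(193·105000) = 0.3023 mm
δ = Σδ_i = 1.103 mm.

1.10 mm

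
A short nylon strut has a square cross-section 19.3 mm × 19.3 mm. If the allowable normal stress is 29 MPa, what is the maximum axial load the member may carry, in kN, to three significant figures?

A = 372.5 mm².
P_max = σ_allow · A = 29 · 372.5 = 10800 N = 10.8 kN.

10.8 kN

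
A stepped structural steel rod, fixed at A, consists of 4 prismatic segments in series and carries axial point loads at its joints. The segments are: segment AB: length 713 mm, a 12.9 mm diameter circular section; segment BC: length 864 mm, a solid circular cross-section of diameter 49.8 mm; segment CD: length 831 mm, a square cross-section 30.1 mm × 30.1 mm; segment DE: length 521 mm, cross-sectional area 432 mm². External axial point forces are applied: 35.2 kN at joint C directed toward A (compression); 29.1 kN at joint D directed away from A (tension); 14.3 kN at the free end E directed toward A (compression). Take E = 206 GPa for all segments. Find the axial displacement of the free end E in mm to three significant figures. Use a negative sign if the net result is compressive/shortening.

-0.602 mm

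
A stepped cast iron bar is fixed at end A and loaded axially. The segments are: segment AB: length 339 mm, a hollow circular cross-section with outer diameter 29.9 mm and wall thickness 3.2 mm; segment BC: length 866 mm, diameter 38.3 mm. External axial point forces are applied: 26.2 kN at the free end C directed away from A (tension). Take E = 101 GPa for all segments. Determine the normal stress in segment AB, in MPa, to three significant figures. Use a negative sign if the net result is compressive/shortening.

Internal axial forces (sectioning from the free end, tension +): N_BC = 26.2 kN, N_AB = 26.2 kN.
A_AB = 268.4 mm².
σ_AB = N_AB/A_AB = 26200/268.4 = 97.61 MPa.

97.6 MPa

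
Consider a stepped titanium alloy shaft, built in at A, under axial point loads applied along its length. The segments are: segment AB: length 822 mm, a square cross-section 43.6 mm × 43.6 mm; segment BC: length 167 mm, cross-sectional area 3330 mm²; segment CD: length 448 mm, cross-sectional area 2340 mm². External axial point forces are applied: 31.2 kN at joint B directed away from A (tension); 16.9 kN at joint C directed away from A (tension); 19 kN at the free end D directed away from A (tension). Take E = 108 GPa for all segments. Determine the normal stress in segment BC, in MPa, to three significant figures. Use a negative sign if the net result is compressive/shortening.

10.8 MPa

Internal axial forces (sectioning from the free end, tension +): N_CD = 19 kN, N_BC = 35.9 kN, N_AB = 67.1 kN.
σ_BC = N_BC/A_BC = 35900/3330 = 10.78 MPa.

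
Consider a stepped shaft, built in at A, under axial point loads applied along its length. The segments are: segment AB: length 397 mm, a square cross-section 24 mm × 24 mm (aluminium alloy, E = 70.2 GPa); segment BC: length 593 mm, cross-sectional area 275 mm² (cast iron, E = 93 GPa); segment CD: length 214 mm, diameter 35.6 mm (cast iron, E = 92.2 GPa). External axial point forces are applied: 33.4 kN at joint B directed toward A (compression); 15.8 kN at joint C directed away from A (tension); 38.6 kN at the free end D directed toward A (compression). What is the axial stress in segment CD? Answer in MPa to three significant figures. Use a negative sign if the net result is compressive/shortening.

Internal axial forces (sectioning from the free end, tension +): N_CD = -38.6 kN, N_BC = -22.8 kN, N_AB = -56.2 kN.
A_CD = 995.4 mm².
σ_CD = N_CD/A_CD = -38600/995.4 = -38.78 MPa.

-38.8 MPa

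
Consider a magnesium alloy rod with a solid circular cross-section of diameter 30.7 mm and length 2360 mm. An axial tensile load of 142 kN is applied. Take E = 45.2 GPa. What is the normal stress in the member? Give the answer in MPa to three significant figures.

A = 740.2 mm².
σ = N/A = 142000/740.2 = 191.8 MPa.

192 MPa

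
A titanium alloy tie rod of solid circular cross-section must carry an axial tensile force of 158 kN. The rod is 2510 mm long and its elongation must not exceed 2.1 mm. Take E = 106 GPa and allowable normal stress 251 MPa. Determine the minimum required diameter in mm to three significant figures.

Required area A ≥ P/σ_allow = 158000/251 = 629.5 mm².
For a solid circular section, d ≥ √(4A/π) = 28.31 mm.
Elongation limit: A ≥ PL/(Eδ_allow) = 158000·2510/(106000·2.1) = 1782 mm² ⇒ d ≥ 47.63 mm.
The elongation limit governs.

47.6 mm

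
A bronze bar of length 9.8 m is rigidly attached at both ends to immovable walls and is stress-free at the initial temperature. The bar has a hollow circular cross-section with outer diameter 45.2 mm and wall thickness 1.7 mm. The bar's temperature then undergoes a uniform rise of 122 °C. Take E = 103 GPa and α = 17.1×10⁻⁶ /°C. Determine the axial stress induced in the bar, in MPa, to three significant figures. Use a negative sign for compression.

-215 MPa

Free thermal expansion αLΔT = 17.1e-6 · 9800 · 122 = 20.44 mm.
The walls impose strain ε = −(20.44)/9800 = -2.0862e-03; σ = Eε = 103000 · -2.0862e-03 = -214.9 MPa.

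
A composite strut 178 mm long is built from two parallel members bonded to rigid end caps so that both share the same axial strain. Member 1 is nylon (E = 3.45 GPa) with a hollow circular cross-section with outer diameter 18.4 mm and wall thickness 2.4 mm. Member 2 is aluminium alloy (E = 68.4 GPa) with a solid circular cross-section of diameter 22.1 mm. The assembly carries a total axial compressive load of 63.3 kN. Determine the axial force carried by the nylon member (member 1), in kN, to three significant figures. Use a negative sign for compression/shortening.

A_1 = 120.6 mm².
A_2 = 383.6 mm².
Equal strain + equilibrium ⇒ each member carries load in proportion to AE: A₁E₁ = 416200 N, A₂E₂ = 26240000 N, ΣAE = 26650000 N.
F₁ = P·A₁E₁/ΣAE = -63300·416200/26650000 = -988.4 N.

-0.988 kN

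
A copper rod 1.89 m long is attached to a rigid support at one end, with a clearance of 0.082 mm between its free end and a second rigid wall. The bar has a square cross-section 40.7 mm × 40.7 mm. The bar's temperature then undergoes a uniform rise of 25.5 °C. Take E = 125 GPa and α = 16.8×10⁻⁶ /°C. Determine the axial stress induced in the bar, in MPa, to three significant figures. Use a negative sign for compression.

Free thermal expansion αLΔT = 16.8e-6 · 1890 · 25.5 = 0.8097 mm.
The walls engage after the gap closes; constrained expansion = 0.8097 − 0.082 = 0.7277 mm.
The walls impose strain ε = −(0.7277)/1890 = -3.8501e-04; σ = Eε = 125000 · -3.8501e-04 = -48.13 MPa.

-48.1 MPa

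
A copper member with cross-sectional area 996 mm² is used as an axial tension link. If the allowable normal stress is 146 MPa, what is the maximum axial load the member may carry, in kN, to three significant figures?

145 kN

P_max = σ_allow · A = 146 · 996 = 145400 N = 145.4 kN.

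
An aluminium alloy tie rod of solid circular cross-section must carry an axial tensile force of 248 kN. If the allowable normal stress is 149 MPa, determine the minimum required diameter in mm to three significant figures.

46.0 mm

Required area A ≥ P/σ_allow = 248000/149 = 1664 mm².
For a solid circular section, d ≥ √(4A/π) = 46.03 mm.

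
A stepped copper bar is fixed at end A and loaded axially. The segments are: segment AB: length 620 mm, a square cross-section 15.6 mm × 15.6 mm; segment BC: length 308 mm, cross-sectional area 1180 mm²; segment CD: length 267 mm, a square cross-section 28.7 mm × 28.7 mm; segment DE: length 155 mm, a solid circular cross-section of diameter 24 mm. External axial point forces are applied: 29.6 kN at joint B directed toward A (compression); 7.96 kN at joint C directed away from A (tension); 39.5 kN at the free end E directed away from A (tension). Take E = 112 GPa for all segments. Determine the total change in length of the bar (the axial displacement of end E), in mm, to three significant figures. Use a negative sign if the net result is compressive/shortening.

Internal axial forces (sectioning from the free end, tension +): N_DE = 39.5 kN, N_CD = 39.5 kN, N_BC = 47.46 kN, N_AB = 17.86 kN.
A_AB = 243.4 mm².
A_CD = 823.7 mm².
A_DE = 452.4 mm².
δ_AB = 17860·620/(243.4·112000) = 0.4063 mm
δ_BC = 47460·308/(1180·112000) = 0.1106 mm
δ_CD = 39500·267/(823.7·112000) = 0.1143 mm
δ_DE = 39500·155/(452.4·112000) = 0.1208 mm
δ = Σδ_i = 0.752 mm.

0.752 mm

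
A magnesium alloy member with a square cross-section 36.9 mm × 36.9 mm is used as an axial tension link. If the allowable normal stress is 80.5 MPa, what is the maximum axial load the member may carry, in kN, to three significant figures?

110 kN

A = 1362 mm².
P_max = σ_allow · A = 80.5 · 1362 = 109600 N = 109.6 kN.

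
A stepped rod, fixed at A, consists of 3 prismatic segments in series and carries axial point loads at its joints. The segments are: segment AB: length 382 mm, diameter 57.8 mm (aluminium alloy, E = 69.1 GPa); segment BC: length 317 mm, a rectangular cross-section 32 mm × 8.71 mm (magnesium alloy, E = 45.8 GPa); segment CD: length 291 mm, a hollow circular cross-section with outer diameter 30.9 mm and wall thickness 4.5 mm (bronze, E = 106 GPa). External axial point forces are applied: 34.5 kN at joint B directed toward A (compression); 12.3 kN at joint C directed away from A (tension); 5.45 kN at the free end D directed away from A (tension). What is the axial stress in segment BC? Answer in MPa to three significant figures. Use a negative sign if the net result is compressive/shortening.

Internal axial forces (sectioning from the free end, tension +): N_CD = 5.45 kN, N_BC = 17.75 kN, N_AB = -16.75 kN.
A_BC = 278.7 mm².
σ_BC = N_BC/A_BC = 17750/278.7 = 63.68 MPa.

63.7 MPa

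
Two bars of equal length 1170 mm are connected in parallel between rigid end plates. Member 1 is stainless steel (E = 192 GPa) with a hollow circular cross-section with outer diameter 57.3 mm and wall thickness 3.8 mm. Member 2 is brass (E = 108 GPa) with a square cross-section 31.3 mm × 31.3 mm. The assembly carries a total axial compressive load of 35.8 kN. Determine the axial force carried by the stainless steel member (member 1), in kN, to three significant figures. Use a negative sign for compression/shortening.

-19.2 kN

A_1 = 638.7 mm².
A_2 = 979.7 mm².
Equal strain + equilibrium ⇒ each member carries load in proportion to AE: A₁E₁ = 122600000 N, A₂E₂ = 105800000 N, ΣAE = 228400000 N.
F₁ = P·A₁E₁/ΣAE = -35800·122600000/228400000 = -19220 N.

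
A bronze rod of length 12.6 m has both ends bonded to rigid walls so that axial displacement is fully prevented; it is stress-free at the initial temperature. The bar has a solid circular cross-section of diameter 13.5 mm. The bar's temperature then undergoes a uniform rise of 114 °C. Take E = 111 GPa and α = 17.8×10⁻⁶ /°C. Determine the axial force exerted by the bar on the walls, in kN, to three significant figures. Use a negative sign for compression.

Free thermal expansion αLΔT = 17.8e-6 · 12600 · 114 = 25.57 mm.
The walls impose strain ε = −(25.57)/12600 = -2.0292e-03; σ = Eε = 111000 · -2.0292e-03 = -225.2 MPa.
Wall reaction R = σ·A = -225.2·143.1 = -32240 N = -32.24 kN.

-32.2 kN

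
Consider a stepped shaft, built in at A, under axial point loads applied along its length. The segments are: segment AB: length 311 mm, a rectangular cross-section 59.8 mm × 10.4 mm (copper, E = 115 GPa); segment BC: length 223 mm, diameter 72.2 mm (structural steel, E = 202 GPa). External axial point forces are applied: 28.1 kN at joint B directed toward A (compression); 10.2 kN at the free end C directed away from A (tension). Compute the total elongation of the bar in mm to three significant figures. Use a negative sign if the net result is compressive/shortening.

-0.0751 mm

Internal axial forces (sectioning from the free end, tension +): N_BC = 10.2 kN, N_AB = -17.9 kN.
A_AB = 621.9 mm².
A_BC = 4094 mm².
δ_AB = -17900·311/(621.9·115000) = -0.07784 mm
δ_BC = 10200·223/(4094·202000) = 0.00275 mm
δ = Σδ_i = -0.07509 mm.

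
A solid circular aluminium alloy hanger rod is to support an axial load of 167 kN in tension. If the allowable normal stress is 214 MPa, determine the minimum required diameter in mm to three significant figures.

Required area A ≥ P/σ_allow = 167000/214 = 780.4 mm².
For a solid circular section, d ≥ √(4A/π) = 31.52 mm.

31.5 mm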